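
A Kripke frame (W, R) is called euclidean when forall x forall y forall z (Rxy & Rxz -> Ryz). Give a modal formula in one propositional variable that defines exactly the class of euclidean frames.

◇p → □◇p

The condition is the Euclidean property. The 5 schema ◇p → □◇p defines it.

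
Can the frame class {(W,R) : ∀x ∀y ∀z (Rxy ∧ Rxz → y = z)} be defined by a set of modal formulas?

Yes — defined by ◇p → □p

Yes: it is partial functionality, defined by the CD schema ◇p → □p.
Suppose ◇p→□p is valid. Take Rxy, Rxz and set V(p)={y}. Then ◇p at x, so □p at x, so p at z, i.e. z=y.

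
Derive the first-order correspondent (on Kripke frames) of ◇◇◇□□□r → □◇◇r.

This is a Sahlqvist (Geach-type) schema ◇^3□^3r → □^1◇^2r.
Minimal-valuation argument: fix x; take any y with xR^3y and any z with xR^1z. Set V(r) to the set of worlds R-reachable from y in exactly 3 steps. Then □^3r holds at y, so the antecedent holds at x; validity forces ◇^2r at z, giving a w with zR^2w and yR^3w.
First-order correspondent: ∀x ∀y ∀z ((xR³y ∧ xRz) → ∃w (yR³w ∧ zR²w)).

∀x ∀y ∀z ((xR³y ∧ xRz) → ∃w (yR³w ∧ zR²w))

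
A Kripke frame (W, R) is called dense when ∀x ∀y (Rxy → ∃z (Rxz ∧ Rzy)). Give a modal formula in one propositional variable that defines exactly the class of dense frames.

□□s → □s

A defining formula is □□s → □s (the C4 axiom).
Suppose □□s→□s is valid. Take Rxy and set V(s)={w : xR²w}. Then □□s at x, so □s at x, so s at y, i.e. ∃z(Rxz∧Rzy).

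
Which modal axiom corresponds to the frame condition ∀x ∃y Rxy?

The condition is seriality. The D schema □r → ◇r defines it.

□r → ◇r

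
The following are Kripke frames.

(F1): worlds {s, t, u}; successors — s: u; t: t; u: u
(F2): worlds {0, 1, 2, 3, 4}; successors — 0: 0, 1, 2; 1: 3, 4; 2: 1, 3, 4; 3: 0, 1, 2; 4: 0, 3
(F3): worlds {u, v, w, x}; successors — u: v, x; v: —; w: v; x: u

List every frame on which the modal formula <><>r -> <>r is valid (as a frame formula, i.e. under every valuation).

(F1)

Frame correspondent (Sahlqvist): forall x forall y forall z (Rxy & Ryz -> Rxz) — i.e. transitivity.
(F1): holds.
(F2): fails — R32 and R23 but not R33.
(F3): fails — Rxu and Ruv but not Rxv.
Valid on: (F1).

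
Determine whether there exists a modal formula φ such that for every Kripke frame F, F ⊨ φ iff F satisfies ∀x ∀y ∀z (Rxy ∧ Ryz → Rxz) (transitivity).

Definable; □q → □□q defines it

This is a Sahlqvist condition; the 4 axiom □q → □□q defines it.
Suppose □q→□□q is valid. Take Rxy, Ryz and set V(q)={w : Rxw}. Then □q at x, so □□q at x, so □q at y, so q at z, i.e. Rxz.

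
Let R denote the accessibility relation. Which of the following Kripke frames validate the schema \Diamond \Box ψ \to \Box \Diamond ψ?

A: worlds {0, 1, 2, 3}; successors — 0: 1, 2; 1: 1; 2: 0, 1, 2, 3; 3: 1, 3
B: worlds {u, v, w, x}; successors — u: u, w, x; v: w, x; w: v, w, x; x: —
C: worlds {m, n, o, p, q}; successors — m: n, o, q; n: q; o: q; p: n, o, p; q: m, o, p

A

The schema corresponds to convergence: \forall x \forall y \forall z (Rxy \wedge Rxz \to \exists w (Ryw \wedge Rzw)).
A: satisfies the condition.
B: fails — Ruw and Rux but w and x have no common successor.
C: fails — Rmo and Rmq but o and q have no common successor.
Valid on: A.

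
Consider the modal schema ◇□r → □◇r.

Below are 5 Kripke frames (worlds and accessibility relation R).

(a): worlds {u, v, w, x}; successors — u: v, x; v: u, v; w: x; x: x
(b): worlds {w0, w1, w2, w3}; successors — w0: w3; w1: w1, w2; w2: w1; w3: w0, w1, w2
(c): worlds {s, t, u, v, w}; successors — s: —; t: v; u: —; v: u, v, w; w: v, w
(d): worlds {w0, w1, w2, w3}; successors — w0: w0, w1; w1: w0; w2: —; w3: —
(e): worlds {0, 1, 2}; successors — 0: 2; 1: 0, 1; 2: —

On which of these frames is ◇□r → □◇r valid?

(d)

This is the axiom for convergence; its first-order frame correspondent is ∀x ∀y ∀z (Rxy ∧ Rxz → ∃w (Ryw ∧ Rzw)).
(a): fails — Ruv and Rux but v and x have no common successor.
(b): fails — Rw3w1 and Rw3w0 but w1 and w0 have no common successor.
(c): fails — Rvv and Rvu but v and u have no common successor.
(d): satisfies the condition.
(e): fails — R02 and R02 but 2 and 2 have no common successor.
Valid on: (d).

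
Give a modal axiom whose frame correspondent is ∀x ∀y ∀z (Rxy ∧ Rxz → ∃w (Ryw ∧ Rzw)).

◇□ψ → □◇ψ

The condition is convergence. The .2 schema ◇□ψ → □◇ψ defines it.
Suppose ◇□ψ→□◇ψ is valid. Take Rxy, Rxz and set V(ψ)={w : Ryw}. Then □ψ at y so ◇□ψ at x, so □◇ψ at x, so ◇ψ at z, giving w with Rzw and Ryw.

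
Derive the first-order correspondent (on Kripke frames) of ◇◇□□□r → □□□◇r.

This is a Sahlqvist (Geach-type) schema ◇^2□^3r → □^3◇^1r.
Minimal-valuation argument: fix x; take any y with xR^2y and any z with xR^3z. Set V(r) to the set of worlds R-reachable from y in exactly 3 steps. Then □^3r holds at y, so the antecedent holds at x; validity forces ◇^1r at z, giving a w with zR^1w and yR^3w.
First-order correspondent: ∀x ∀y ∀z ((xR²y ∧ xR³z) → ∃w (yR³w ∧ zRw)).

∀x ∀y ∀z ((xR²y ∧ xR³z) → ∃w (yR³w ∧ zRw))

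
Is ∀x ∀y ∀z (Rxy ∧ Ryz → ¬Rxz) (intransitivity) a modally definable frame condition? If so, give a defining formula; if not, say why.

Modal frame validity is preserved under surjective bounded morphisms.
The 7-cycle (worlds a,b,c,d,e,f,g with a→b→c→d→e→f→g→a) is intransitive. Mapping every world to a single reflexive point • is a surjective bounded morphism; the reflexive point is not intransitive (R••∧R•• but R••).
So no modal formula (or set of formulas) defines exactly the intransitive frames.

Not modally definable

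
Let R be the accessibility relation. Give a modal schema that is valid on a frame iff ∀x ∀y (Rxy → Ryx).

This is symmetry; the standard corresponding axiom is B: ψ → □◇ψ.
Suppose ψ→□◇ψ is valid. Take Rxy and set V(ψ)={x}. Then ψ at x, so □◇ψ at x, so ◇ψ at y, so some z with Ryz has ψ; z=x, i.e. Ryx.

ψ → □◇ψ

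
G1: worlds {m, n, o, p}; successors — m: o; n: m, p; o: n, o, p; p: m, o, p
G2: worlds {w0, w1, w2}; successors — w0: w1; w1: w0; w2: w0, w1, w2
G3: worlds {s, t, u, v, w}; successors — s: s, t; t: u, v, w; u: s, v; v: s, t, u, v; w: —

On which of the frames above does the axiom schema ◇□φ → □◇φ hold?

Frame correspondent (Sahlqvist): ∀x ∀y ∀z (Rxy ∧ Rxz → ∃w (Ryw ∧ Rzw)) — i.e. convergence.
G1: holds.
G2: fails — Rw2w1 and Rw2w0 but w1 and w0 have no common successor.
G3: fails — Rss and Rst but s and t have no common successor.

G1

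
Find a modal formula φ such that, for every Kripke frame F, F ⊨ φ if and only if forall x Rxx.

A defining formula is □ψ → ψ (the T axiom).
Suppose □ψ→ψ is valid. At any x set V(ψ)={w : Rxw}. Then □ψ holds at x, so ψ holds at x, i.e. Rxx.

□ψ → ψ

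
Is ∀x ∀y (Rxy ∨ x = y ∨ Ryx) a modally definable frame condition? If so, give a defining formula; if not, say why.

Not definable by any modal formula

Modal frame validity is preserved under disjoint unions.
Take 4 disjoint single-world reflexive frames: each is trivially connected, but their disjoint union has 4 worlds with no edge between distinct components, so it is not connected.
So no modal formula (or set of formulas) defines exactly the connected frames.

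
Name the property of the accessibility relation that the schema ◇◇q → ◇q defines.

Replacing q by ¬q and contraposing gives the equivalent schema □q → □□q.
Suppose □q→□□q is valid. Take Rxy, Ryz and set V(q)={w : Rxw}. Then □q at x, so □□q at x, so □q at y, so q at z, i.e. Rxz.
Conversely, on a frame with transitivity the schema holds at every world under every valuation.
So the correspondent is transitivity.

Transitivity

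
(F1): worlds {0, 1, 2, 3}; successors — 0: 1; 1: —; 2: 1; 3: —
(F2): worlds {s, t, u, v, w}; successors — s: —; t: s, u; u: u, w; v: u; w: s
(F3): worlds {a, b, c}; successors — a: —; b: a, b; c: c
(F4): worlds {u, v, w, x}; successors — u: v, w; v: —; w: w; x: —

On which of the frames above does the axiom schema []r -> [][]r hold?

(F1), (F3), (F4)

The schema corresponds to transitivity: forall x forall y forall z (Rxy & Ryz -> Rxz).
(F1): ✓.
(F2): fails — Ruw and Rws but not Rus.
(F3): ✓.
(F4): ✓.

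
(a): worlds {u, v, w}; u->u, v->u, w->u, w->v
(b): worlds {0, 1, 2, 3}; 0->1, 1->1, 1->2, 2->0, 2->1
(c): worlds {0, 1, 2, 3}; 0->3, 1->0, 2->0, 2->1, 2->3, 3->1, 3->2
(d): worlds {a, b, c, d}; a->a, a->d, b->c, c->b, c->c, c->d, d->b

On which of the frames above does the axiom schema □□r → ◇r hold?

This is the axiom for a generalized confluence (Geach) condition; its first-order frame correspondent is ∀x ∃w (xR²w ∧ xRw).
(a): condition met.
(b): fails — at 3 but no w with 3R²w and 3Rw.
(c): fails — at 0 but no w with 0R²w and 0Rw.
(d): fails — at d but no w with dR²w and dRw.
Valid on: (a).

(a)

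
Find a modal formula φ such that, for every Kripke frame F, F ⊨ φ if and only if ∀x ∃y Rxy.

The condition is seriality. The D schema □s → ◇s defines it.
Suppose □s→◇s is valid. At any x set V(s)=W. Then □s at x, so ◇s at x, so x has a successor.

□s → ◇s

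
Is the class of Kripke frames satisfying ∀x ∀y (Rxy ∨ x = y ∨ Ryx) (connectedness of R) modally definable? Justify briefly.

Any modally definable frame class is closed under disjoint unions.
Take 3 disjoint single-world reflexive frames: each is trivially connected, but their disjoint union has 3 worlds with no edge between distinct components, so it is not connected.
So no modal formula (or set of formulas) defines exactly the connected frames.

Not modally definable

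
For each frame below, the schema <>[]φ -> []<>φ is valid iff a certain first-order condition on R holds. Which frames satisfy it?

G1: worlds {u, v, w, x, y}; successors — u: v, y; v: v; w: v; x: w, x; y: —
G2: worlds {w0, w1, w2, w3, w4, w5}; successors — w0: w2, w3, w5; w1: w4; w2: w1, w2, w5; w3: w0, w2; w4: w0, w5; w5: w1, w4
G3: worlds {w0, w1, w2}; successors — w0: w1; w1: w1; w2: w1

The schema corresponds to convergence: forall x forall y forall z (Rxy & Rxz -> exists w (Ryw & Rzw)).
G1: fails — Ruv and Ruy but v and y have no common successor.
G2: fails — Rw0w5 and Rw0w3 but w5 and w3 have no common successor.
G3: satisfies the condition.
Valid on: G3.

G3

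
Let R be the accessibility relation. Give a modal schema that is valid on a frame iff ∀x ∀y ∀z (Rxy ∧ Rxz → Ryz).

◇p → □◇p

A defining formula is ◇p → □◇p (the 5 axiom).
Suppose ◇p→□◇p is valid. Take Rxy, Rxz and set V(p)={y}. Then ◇p at x, so □◇p at x, so ◇p at z, so some w with Rzw has p; w=y, i.e. Rzy. By symmetry of the argument, Ryz.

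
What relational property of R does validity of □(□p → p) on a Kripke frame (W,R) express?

Suppose □(□p→p) is valid. Take Rxy and set V(p)={w : Ryw}. Then at y, □p holds; since □(□p→p) at x, □p→p at y, so p at y, i.e. Ryy.
Conversely, any frame satisfying ∀x ∀y (Rxy → Ryy) validates the schema.
So the correspondent is shift-reflexivity.

Shift-reflexivity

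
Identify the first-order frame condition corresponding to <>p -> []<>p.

Suppose ◇p→□◇p is valid. Take Rxy, Rxz and set V(p)={y}. Then ◇p at x, so □◇p at x, so ◇p at z, so some w with Rzw has p; w=y, i.e. Rzy. By symmetry of the argument, Ryz.

the Euclidean property: forall x forall y forall z (Rxy & Rxz -> Ryz)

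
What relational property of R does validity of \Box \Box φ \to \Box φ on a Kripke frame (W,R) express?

density: \forall x \forall y (Rxy \to \exists z (Rxz \wedge Rzy))

Suppose □□φ→□φ is valid. Take Rxy and set V(φ)={w : xR²w}. Then □□φ at x, so □φ at x, so φ at y, i.e. ∃z(Rxz∧Rzy).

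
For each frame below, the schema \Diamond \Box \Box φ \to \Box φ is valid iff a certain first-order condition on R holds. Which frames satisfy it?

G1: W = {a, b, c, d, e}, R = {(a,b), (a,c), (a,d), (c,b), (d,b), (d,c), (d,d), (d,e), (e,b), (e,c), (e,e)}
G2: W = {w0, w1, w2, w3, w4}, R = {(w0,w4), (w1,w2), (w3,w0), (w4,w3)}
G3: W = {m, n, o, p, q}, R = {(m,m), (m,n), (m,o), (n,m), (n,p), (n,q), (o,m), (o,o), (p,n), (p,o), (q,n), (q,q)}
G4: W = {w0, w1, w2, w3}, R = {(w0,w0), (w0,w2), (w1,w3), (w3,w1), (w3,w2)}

G3

Frame correspondent (Sahlqvist): \forall x \forall y \forall z ((xRy \wedge xRz) \to \exists w (y R^2 w \wedge z = w)) — i.e. a generalized confluence (Geach) condition.
G1: fails — aRb, aRb but no w with bR²w and b=w.
G2: fails — w0Rw4, w0Rw4 but no w with w4R²w and w4=w.
G3: condition met.
G4: fails — w0Rw2, w0Rw0 but no w with w2R²w and w0=w.
Valid on: G3.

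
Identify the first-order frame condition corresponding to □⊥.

□⊥ is valid iff no world has any successor (otherwise □⊥ fails at any world with one).

emptiness of R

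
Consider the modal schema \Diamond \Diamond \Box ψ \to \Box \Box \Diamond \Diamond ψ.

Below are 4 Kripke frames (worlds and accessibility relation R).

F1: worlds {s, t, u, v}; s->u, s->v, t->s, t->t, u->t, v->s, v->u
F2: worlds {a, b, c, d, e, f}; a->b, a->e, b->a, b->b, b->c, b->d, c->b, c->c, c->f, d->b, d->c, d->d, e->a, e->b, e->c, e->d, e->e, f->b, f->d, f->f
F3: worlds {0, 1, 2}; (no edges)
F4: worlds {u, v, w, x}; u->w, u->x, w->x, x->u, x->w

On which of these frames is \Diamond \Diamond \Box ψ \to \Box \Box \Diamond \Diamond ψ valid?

F2, F3

The schema corresponds to a generalized confluence (Geach) condition: \forall x \forall y \forall z ((x R^2 y \wedge x R^2 z) \to \exists w (yRw \wedge z R^2 w)).
F1: fails — sR²s, sR²u but no w with sRw and uR²w.
F2: ✓.
F3: ✓.
F4: fails — uR²w, uR²w but no t with wRt and wR²t.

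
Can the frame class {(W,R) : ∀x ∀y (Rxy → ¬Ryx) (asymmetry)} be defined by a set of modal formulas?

Not modally definable

Modal frame validity is preserved under surjective bounded morphisms.
The 3-cycle (worlds a,b,c with a→b→c→a) is asymmetric. Mapping every world to a single reflexive point • is a surjective bounded morphism, and the reflexive point is not asymmetric (R•• but asymmetry requires ¬R••).
So the class is not modally definable.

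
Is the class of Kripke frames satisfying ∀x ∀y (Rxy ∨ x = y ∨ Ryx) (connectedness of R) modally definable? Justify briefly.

Any modally definable frame class is closed under disjoint unions.
Take 4 disjoint single-world reflexive frames: each is trivially connected, but their disjoint union has 4 worlds with no edge between distinct components, so it is not connected.
Hence connectedness of R is not modally definable.

Not modally definable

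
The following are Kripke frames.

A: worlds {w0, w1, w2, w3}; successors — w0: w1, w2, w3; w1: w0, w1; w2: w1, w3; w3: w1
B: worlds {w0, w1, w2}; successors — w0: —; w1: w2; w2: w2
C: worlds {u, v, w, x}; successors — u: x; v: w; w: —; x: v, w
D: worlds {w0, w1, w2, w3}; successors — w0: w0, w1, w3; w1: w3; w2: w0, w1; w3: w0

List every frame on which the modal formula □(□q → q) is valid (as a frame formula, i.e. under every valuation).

The schema corresponds to shift-reflexivity: ∀x ∀y (Rxy → Ryy).
A: fails — Rw1w0 but not Rw0w0.
B: ✓.
C: fails — Rxw but not Rww.
D: fails — Rw1w3 but not Rw3w3.

B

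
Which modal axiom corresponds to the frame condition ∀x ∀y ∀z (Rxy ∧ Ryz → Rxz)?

□r → □□r

A defining formula is □r → □□r (the 4 axiom).
Suppose □r→□□r is valid. Take Rxy, Ryz and set V(r)={w : Rxw}. Then □r at x, so □□r at x, so □r at y, so r at z, i.e. Rxz.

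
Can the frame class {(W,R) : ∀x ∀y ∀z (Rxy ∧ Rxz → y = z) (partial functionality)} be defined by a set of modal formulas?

Definable; ◇q → □q defines it

This is a Sahlqvist condition; the CD axiom ◇q → □q defines it.
Suppose ◇q→□q is valid. Take Rxy, Rxz and set V(q)={y}. Then ◇q at x, so □q at x, so q at z, i.e. z=y.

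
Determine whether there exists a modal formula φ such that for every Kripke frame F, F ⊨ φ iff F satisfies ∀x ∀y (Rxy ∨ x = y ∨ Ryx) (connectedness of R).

If a class were modally definable it would be closed under disjoint unions (Goldblatt–Thomason).
Take 3 disjoint single-world reflexive frames: each is trivially connected, but their disjoint union has 3 worlds with no edge between distinct components, so it is not connected.
So the class is not modally definable.

No — not modally definable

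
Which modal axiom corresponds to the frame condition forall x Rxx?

□p → p

This is reflexivity; the standard corresponding axiom is T: □p → p.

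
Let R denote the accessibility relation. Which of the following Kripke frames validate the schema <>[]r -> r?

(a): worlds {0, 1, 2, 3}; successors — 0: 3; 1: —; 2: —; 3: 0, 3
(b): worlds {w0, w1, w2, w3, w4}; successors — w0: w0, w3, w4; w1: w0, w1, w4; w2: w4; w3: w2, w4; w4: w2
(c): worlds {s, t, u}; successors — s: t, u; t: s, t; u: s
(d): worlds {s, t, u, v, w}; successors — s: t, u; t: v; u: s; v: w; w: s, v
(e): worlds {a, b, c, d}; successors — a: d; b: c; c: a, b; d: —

(a), (c)

This is the axiom for symmetry; its first-order frame correspondent is forall x forall y (Rxy -> Ryx).
(a): condition met.
(b): fails — Rw1w0 but not Rw0w1.
(c): condition met.
(d): fails — Rtv but not Rvt.
(e): fails — Rca but not Rac.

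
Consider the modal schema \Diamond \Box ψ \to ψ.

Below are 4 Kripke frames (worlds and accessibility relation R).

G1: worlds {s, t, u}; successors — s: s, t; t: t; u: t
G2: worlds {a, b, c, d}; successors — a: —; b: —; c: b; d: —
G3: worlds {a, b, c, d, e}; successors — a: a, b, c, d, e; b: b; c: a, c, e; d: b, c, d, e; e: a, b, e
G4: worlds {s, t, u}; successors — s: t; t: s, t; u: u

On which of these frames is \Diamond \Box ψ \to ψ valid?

This is the axiom for symmetry; its first-order frame correspondent is \forall x \forall y (Rxy \to Ryx).
G1: fails — Rut but not Rtu.
G2: fails — Rcb but not Rbc.
G3: fails — Rde but not Red.
G4: holds.
Valid on: G4.

G4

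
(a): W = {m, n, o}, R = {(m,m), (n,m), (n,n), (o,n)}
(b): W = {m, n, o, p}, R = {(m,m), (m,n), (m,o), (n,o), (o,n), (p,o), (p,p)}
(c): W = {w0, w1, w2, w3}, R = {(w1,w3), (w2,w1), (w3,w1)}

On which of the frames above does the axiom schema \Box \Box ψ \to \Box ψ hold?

This is the axiom for density; its first-order frame correspondent is \forall x \forall y (Rxy \to \exists z (Rxz \wedge Rzy)).
(a): holds.
(b): fails — Ron but no z with Roz and Rzn.
(c): fails — Rw3w1 but no z with Rw3z and Rzw1.
Valid on: (a).

(a)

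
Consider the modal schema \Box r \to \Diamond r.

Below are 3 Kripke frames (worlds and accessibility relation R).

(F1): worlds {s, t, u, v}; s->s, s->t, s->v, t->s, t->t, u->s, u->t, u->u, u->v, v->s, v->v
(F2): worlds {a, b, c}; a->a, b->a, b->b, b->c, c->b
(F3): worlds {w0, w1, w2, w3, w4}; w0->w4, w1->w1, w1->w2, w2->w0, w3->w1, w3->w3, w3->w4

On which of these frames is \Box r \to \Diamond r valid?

(F1), (F2)

Frame correspondent (Sahlqvist): \forall x \exists y Rxy — i.e. seriality.
(F1): holds.
(F2): holds.
(F3): fails — world w4 has no successor.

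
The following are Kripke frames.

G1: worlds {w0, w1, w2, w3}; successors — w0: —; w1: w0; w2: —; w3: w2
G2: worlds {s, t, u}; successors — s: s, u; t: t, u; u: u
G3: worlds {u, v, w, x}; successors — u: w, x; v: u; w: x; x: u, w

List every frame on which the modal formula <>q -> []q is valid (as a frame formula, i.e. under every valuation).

G1

The schema corresponds to partial functionality: forall x forall y forall z (Rxy & Rxz -> y = z).
G1: holds.
G2: fails — s sees both s and u.
G3: fails — u sees both w and x.
Valid on: G1.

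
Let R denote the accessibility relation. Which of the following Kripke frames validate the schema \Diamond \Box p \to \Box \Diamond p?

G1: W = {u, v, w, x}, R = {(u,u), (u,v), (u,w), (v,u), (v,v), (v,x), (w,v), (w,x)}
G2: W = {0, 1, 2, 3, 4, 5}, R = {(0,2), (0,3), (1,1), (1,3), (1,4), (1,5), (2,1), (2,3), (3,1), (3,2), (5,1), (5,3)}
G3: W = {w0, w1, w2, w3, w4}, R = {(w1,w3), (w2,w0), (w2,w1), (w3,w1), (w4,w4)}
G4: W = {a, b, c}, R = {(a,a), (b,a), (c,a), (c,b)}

G4

The schema corresponds to convergence: \forall x \forall y \forall z (Rxy \wedge Rxz \to \exists w (Ryw \wedge Rzw)).
G1: fails — Rvv and Rvx but v and x have no common successor.
G2: fails — R11 and R14 but 1 and 4 have no common successor.
G3: fails — Rw2w1 and Rw2w0 but w1 and w0 have no common successor.
G4: condition met.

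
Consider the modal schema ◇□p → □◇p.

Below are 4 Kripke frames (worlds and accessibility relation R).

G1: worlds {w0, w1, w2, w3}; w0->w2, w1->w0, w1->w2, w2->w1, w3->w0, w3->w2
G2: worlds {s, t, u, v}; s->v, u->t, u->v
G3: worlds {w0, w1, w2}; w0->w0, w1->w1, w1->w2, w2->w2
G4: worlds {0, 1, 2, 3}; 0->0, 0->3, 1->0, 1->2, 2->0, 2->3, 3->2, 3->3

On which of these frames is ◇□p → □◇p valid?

G3, G4

This is the axiom for convergence; its first-order frame correspondent is ∀x ∀y ∀z (Rxy ∧ Rxz → ∃w (Ryw ∧ Rzw)).
G1: fails — Rw1w2 and Rw1w0 but w2 and w0 have no common successor.
G2: fails — Rsv and Rsv but v and v have no common successor.
G3: ✓.
G4: ✓.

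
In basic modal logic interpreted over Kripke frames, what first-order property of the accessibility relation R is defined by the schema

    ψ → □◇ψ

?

Suppose ψ→□◇ψ is valid. Take Rxy and set V(ψ)={x}. Then ψ at x, so □◇ψ at x, so ◇ψ at y, so some z with Ryz has ψ; z=x, i.e. Ryx.

symmetry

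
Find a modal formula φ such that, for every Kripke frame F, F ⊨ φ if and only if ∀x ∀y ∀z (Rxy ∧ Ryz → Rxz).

□s → □□s

This is transitivity; the standard corresponding axiom is 4: □s → □□s.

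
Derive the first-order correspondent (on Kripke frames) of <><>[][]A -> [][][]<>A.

This is a Sahlqvist (Geach-type) schema ◇^2□^2A → □^3◇^1A.
Minimal-valuation argument: fix x; take any y with xR^2y and any z with xR^3z. Set V(A) to the set of worlds R-reachable from y in exactly 2 steps. Then □^2A holds at y, so the antecedent holds at x; validity forces ◇^1A at z, giving a w with zR^1w and yR^2w.
First-order correspondent: forall x forall y forall z ((x R^2 y & x R^3 z) -> exists w (y R^2 w & zRw)).

forall x forall y forall z ((x R^2 y & x R^3 z) -> exists w (y R^2 w & zRw))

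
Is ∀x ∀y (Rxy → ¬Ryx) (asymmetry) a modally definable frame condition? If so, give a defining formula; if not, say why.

No — not modally definable

If a class were modally definable it would be closed under surjective bounded morphisms (Goldblatt–Thomason).
The 4-cycle (worlds a,b,c,d with a→b→c→d→a) is asymmetric. Mapping every world to a single reflexive point • is a surjective bounded morphism, and the reflexive point is not asymmetric (R•• but asymmetry requires ¬R••).
So no modal formula (or set of formulas) defines exactly the asymmetric frames.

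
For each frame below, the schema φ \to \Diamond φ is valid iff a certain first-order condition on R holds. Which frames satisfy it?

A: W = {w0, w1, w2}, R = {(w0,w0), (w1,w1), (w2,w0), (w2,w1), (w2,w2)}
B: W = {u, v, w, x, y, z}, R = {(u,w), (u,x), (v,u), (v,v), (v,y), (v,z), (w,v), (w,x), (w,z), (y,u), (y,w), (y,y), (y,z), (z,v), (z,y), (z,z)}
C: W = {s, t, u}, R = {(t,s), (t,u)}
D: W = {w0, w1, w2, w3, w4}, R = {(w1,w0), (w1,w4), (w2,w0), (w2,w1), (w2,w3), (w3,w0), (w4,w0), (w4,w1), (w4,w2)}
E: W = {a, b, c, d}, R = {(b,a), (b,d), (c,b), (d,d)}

The schema corresponds to reflexivity: \forall x Rxx.
A: condition met.
B: fails — world u does not see itself.
C: fails — world s does not see itself.
D: fails — world w0 does not see itself.
E: fails — world a does not see itself.
Valid on: A.

A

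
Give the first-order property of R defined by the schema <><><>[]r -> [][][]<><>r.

forall x forall y forall z ((x R^3 y & x R^3 z) -> exists w (yRw & z R^2 w))

This is a Sahlqvist (Geach-type) schema ◇^3□^1r → □^3◇^2r.
Minimal-valuation argument: fix x; take any y with xR^3y and any z with xR^3z. Set V(r) to the set of worlds R-reachable from y in exactly 1 step. Then □^1r holds at y, so the antecedent holds at x; validity forces ◇^2r at z, giving a w with zR^2w and yR^1w.
First-order correspondent: forall x forall y forall z ((x R^3 y & x R^3 z) -> exists w (yRw & z R^2 w)).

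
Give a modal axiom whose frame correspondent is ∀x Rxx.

□s → s

The condition is reflexivity. The T schema □s → s defines it.
Suppose □s→s is valid. At any x set V(s)={w : Rxw}. Then □s holds at x, so s holds at x, i.e. Rxx.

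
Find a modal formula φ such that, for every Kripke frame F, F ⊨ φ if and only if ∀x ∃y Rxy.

□q → ◇q

The condition is seriality. The D schema □q → ◇q defines it.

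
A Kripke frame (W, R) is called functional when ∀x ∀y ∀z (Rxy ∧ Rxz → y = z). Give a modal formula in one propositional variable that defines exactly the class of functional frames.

◇p → □p

This is partial functionality; the standard corresponding axiom is CD: ◇p → □p.
Suppose ◇p→□p is valid. Take Rxy, Rxz and set V(p)={y}. Then ◇p at x, so □p at x, so p at z, i.e. z=y.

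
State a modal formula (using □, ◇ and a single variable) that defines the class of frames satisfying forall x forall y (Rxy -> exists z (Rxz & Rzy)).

A defining formula is □□p → □p (the C4 axiom).

□□p → □p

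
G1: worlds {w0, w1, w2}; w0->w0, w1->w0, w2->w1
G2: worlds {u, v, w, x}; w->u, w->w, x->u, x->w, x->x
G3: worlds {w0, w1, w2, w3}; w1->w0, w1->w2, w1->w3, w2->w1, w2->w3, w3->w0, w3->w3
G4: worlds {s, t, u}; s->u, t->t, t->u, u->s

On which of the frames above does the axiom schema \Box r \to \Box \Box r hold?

G2

This is the axiom for transitivity; its first-order frame correspondent is \forall x \forall y \forall z (Rxy \wedge Ryz \to Rxz).
G1: fails — Rw2w1 and Rw1w0 but not Rw2w0.
G2: satisfies the condition.
G3: fails — Rw1w2 and Rw2w1 but not Rw1w1.
G4: fails — Rsu and Rus but not Rss.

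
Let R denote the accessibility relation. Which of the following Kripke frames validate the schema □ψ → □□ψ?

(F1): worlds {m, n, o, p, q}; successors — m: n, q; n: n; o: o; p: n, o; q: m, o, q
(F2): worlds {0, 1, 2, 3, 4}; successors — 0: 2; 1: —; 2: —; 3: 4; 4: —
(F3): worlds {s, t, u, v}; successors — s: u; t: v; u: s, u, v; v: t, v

(F2)

The schema corresponds to transitivity: ∀x ∀y ∀z (Rxy ∧ Ryz → Rxz).
(F1): fails — Rqm and Rmn but not Rqn.
(F2): holds.
(F3): fails — Ruv and Rvt but not Rut.
Valid on: (F2).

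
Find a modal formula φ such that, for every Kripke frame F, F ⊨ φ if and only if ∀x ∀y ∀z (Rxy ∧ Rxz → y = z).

◇ψ → □ψ

This is partial functionality; the standard corresponding axiom is CD: ◇ψ → □ψ.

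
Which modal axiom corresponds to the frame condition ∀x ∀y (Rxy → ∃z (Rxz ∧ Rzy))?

The condition is density. The C4 schema □□p → □p defines it.
Suppose □□p→□p is valid. Take Rxy and set V(p)={w : xR²w}. Then □□p at x, so □p at x, so p at y, i.e. ∃z(Rxz∧Rzy).

□□p → □p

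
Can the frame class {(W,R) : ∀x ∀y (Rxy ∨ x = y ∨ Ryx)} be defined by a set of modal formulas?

No — not modally definable

If a class were modally definable it would be closed under disjoint unions (Goldblatt–Thomason).
Take 2 disjoint single-world reflexive frames: each is trivially connected, but their disjoint union has 2 worlds with no edge between distinct components, so it is not connected.
So the class is not modally definable.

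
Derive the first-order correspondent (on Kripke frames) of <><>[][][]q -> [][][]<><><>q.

forall x forall y forall z ((x R^2 y & x R^3 z) -> exists w (y R^3 w & z R^3 w))

This is a Sahlqvist (Geach-type) schema ◇^2□^3q → □^3◇^3q.
Minimal-valuation argument: fix x; take any y with xR^2y and any z with xR^3z. Set V(q) to the set of worlds R-reachable from y in exactly 3 steps. Then □^3q holds at y, so the antecedent holds at x; validity forces ◇^3q at z, giving a w with zR^3w and yR^3w.
First-order correspondent: forall x forall y forall z ((x R^2 y & x R^3 z) -> exists w (y R^3 w & z R^3 w)).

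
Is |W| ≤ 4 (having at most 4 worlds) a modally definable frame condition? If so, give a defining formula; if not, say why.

No

Any modally definable frame class is closed under disjoint unions.
Any modal formula valid on each of 5 disjoint one-world frames is valid on their disjoint union (validity is preserved under disjoint unions). Each one-world frame has |W|=1≤4, but the union has |W|=5.
So the class is not modally definable.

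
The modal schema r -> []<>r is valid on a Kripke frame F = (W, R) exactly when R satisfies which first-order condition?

This schema is the B axiom.
Its frame correspondent is symmetry — forall x forall y (Rxy -> Ryx).

Symmetry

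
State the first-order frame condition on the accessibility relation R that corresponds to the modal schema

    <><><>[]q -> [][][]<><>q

forall x forall y forall z ((x R^3 y & x R^3 z) -> exists w (yRw & z R^2 w))

This is a Sahlqvist (Geach-type) schema ◇^3□^1q → □^3◇^2q.
Minimal-valuation argument: fix x; take any y with xR^3y and any z with xR^3z. Set V(q) to the set of worlds R-reachable from y in exactly 1 step. Then □^1q holds at y, so the antecedent holds at x; validity forces ◇^2q at z, giving a w with zR^2w and yR^1w.
First-order correspondent: forall x forall y forall z ((x R^3 y & x R^3 z) -> exists w (yRw & z R^2 w)).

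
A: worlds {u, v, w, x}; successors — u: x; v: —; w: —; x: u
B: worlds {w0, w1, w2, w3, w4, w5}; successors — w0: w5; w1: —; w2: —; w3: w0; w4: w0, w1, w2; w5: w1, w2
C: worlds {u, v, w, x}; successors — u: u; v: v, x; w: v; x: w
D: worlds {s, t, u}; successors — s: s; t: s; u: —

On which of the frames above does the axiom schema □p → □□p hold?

D

This is the axiom for transitivity; its first-order frame correspondent is ∀x ∀y ∀z (Rxy ∧ Ryz → Rxz).
A: fails — Rxu and Rux but not Rxx.
B: fails — Rw3w0 and Rw0w5 but not Rw3w5.
C: fails — Rxw and Rwv but not Rxv.
D: ✓.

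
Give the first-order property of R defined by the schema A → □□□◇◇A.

∀x ∀z (xR³z → ∃w (x = w ∧ zR²w))

This is a Sahlqvist (Geach-type) schema ◇^0□^0A → □^3◇^2A.
Minimal-valuation argument: fix x; take any y with xR^0y and any z with xR^3z. Set V(A) to the set of worlds R-reachable from y in exactly 0 steps. Then □^0A holds at y, so the antecedent holds at x; validity forces ◇^2A at z, giving a w with zR^2w and yR^0w.
First-order correspondent: ∀x ∀z (xR³z → ∃w (x = w ∧ zR²w)).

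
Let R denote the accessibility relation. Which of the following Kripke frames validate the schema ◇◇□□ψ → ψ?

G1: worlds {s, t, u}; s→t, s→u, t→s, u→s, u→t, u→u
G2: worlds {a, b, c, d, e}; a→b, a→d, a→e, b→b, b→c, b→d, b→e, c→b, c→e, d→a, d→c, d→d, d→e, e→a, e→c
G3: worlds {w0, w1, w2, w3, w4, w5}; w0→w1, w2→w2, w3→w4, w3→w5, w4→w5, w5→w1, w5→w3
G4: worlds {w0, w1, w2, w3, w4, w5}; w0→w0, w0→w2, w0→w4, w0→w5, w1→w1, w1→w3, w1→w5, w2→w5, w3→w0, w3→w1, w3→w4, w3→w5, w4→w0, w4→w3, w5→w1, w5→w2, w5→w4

The schema corresponds to a generalized confluence (Geach) condition: ∀x ∀y (xR²y → ∃w (yR²w ∧ x = w)).
G1: fails — sR²t but no w with tR²w and s=w.
G2: fails — aR²e but no w with eR²w and a=w.
G3: fails — w3R²w1 but no w with w1R²w and w3=w.
G4: fails — w0R²w2 but no w with w2R²w and w0=w.

none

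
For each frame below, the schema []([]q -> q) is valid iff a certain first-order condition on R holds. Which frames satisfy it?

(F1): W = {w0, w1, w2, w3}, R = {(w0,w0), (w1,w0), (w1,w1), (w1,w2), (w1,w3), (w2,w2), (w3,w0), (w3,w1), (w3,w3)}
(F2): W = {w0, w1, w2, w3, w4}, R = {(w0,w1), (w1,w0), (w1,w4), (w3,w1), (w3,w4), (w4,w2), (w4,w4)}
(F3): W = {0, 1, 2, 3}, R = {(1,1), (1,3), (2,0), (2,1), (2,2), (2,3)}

(F1)

This is the axiom for shift-reflexivity; its first-order frame correspondent is forall x forall y (Rxy -> Ryy).
(F1): ✓.
(F2): fails — Rw1w0 but not Rw0w0.
(F3): fails — R23 but not R33.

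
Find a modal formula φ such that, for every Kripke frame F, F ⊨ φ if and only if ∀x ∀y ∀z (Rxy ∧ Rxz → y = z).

A defining formula is ◇s → □s (the CD axiom).

◇s → □s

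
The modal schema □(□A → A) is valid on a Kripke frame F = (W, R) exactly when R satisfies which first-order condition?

Shift-reflexivity

Suppose □(□A→A) is valid. Take Rxy and set V(A)={w : Ryw}. Then at y, □A holds; since □(□A→A) at x, □A→A at y, so A at y, i.e. Ryy.
Conversely, on a frame with shift-reflexivity the schema holds at every world under every valuation.
So the correspondent is shift-reflexivity.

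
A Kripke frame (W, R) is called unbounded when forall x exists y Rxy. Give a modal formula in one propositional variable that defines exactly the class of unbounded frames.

□ψ → ◇ψ

The condition is seriality. The D schema □ψ → ◇ψ defines it.
Suppose □ψ→◇ψ is valid. At any x set V(ψ)=W. Then □ψ at x, so ◇ψ at x, so x has a successor.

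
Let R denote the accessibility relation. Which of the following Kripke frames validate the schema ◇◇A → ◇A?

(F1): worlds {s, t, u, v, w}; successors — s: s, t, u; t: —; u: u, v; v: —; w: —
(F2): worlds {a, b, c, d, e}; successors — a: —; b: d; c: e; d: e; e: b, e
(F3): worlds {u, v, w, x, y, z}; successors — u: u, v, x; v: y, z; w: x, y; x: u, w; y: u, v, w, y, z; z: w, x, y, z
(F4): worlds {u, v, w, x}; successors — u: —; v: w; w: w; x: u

This is the axiom for transitivity; its first-order frame correspondent is ∀x ∀y ∀z (Rxy ∧ Ryz → Rxz).
(F1): fails — Rsu and Ruv but not Rsv.
(F2): fails — Reb and Rbd but not Red.
(F3): fails — Ruv and Rvz but not Ruz.
(F4): satisfies the condition.

(F4)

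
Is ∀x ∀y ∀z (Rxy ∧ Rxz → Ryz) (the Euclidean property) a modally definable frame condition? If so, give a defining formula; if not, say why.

The condition is the Euclidean property. A defining modal formula is ◇r → □◇r.

Yes — defined by ◇r → □◇r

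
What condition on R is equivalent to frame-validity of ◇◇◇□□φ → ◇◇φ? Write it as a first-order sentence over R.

∀x ∀y (xR³y → ∃w (yR²w ∧ xR²w))

This is a Sahlqvist (Geach-type) schema ◇^3□^2φ → □^0◇^2φ.
Minimal-valuation argument: fix x; take any y with xR^3y and any z with xR^0z. Set V(φ) to the set of worlds R-reachable from y in exactly 2 steps. Then □^2φ holds at y, so the antecedent holds at x; validity forces ◇^2φ at z, giving a w with zR^2w and yR^2w.
First-order correspondent: ∀x ∀y (xR³y → ∃w (yR²w ∧ xR²w)).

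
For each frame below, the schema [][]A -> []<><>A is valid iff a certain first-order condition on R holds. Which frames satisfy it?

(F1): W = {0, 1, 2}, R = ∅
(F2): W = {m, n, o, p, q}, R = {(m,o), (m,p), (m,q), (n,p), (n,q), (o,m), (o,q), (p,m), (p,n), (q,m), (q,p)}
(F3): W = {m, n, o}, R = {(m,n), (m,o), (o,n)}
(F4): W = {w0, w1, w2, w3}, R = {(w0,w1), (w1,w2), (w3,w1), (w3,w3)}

(F1), (F2)

This is the axiom for a generalized confluence (Geach) condition; its first-order frame correspondent is forall x forall z (xRz -> exists w (x R^2 w & z R^2 w)).
(F1): satisfies the condition.
(F2): satisfies the condition.
(F3): fails — mRn but no w with mR²w and nR²w.
(F4): fails — w0Rw1 but no w with w0R²w and w1R²w.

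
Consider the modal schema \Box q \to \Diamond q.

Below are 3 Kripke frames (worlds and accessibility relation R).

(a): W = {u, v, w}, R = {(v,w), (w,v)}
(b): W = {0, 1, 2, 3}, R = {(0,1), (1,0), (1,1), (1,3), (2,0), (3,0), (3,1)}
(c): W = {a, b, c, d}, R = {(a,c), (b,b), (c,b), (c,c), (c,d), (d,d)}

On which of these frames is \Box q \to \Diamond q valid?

(b), (c)

Frame correspondent (Sahlqvist): \forall x \exists y Rxy — i.e. seriality.
(a): fails — world u has no successor.
(b): satisfies the condition.
(c): satisfies the condition.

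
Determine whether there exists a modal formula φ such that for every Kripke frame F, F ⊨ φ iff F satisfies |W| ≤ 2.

Modal frame validity is preserved under disjoint unions.
Any modal formula valid on each of 3 disjoint one-world frames is valid on their disjoint union (validity is preserved under disjoint unions). Each one-world frame has |W|=1≤2, but the union has |W|=3.
So no modal formula (or set of formulas) defines exactly the |W|≤2 frames.

Not definable by any modal formula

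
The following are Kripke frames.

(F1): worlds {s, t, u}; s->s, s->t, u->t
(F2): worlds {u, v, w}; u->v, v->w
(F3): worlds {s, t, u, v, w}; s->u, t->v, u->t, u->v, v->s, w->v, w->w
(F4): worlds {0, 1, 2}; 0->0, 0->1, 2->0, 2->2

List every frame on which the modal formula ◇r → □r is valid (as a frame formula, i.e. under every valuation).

(F2)

This is the axiom for partial functionality; its first-order frame correspondent is ∀x ∀y ∀z (Rxy ∧ Rxz → y = z).
(F1): fails — s sees both s and t.
(F2): satisfies the condition.
(F3): fails — u sees both t and v.
(F4): fails — 0 sees both 0 and 1.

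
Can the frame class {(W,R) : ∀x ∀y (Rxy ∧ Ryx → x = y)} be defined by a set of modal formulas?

Not modally definable

If a class were modally definable it would be closed under surjective bounded morphisms (Goldblatt–Thomason).
The 8-cycle (worlds w0,w1,w2,w3,w4,w5,w6,w7 with w0→w1→w2→w3→w4→w5→w6→w7→w0) is antisymmetric. Sending even-indexed worlds to s and odd-indexed worlds to t is a surjective bounded morphism onto the two-world frame with s↔t, which is not antisymmetric.
Hence antisymmetry is not modally definable.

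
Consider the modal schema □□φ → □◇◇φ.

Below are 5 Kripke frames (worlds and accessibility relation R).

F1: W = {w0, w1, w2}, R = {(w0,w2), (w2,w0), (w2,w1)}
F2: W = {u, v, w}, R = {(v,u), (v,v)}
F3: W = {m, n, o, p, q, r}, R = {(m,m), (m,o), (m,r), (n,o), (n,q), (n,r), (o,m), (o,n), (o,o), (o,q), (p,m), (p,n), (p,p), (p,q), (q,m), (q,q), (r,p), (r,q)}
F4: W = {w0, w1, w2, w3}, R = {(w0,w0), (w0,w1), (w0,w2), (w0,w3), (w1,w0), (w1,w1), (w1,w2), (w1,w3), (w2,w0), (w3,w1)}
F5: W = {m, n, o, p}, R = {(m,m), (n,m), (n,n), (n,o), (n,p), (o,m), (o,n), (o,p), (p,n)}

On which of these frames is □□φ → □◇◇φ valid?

F3, F4, F5

This is the axiom for a generalized confluence (Geach) condition; its first-order frame correspondent is ∀x ∀z (xRz → ∃w (xR²w ∧ zR²w)).
F1: fails — w0Rw2 but no w with w0R²w and w2R²w.
F2: fails — vRu but no t with vR²t and uR²t.
F3: ✓.
F4: ✓.
F5: ✓.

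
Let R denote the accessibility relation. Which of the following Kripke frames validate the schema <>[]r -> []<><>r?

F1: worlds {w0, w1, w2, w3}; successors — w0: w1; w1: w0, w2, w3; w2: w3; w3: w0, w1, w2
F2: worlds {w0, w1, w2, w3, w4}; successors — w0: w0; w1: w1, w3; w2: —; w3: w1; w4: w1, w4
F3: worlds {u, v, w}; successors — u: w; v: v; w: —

This is the axiom for a generalized confluence (Geach) condition; its first-order frame correspondent is forall x forall y forall z ((xRy & xRz) -> exists w (yRw & z R^2 w)).
F1: fails — w1Rw0, w1Rw0 but no w with w0Rw and w0R²w.
F2: ✓.
F3: fails — uRw, uRw but no t with wRt and wR²t.
Valid on: F2.

F2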